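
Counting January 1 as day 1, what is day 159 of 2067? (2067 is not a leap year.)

June 8, 2067

January has 31 days (159 − 31 = 128 remain).
February has 28 days (128 − 28 = 100 remain).
March has 31 days (100 − 31 = 69 remain).
April has 30 days (69 − 30 = 39 remain).
May has 31 days (39 − 31 = 8 remain).
8 into June → June 8.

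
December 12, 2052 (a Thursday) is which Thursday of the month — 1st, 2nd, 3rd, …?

2nd

Day 12 falls in week ⌈12/7⌉ of the month.
Days 1–7 hold the 1st Thursday, 8–14 the 2nd, 15–21 the 3rd, 22–28 the 4th, 29–31 the 5th.
12 is in the range for the 2nd.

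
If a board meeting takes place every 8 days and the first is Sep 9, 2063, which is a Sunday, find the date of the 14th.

The 14th occurrence is 13 intervals after the first: 13 × 8 = 104 days after Sep 9, 2063.
Sep has 30 days — 21 days to the end of Sep leaves 83.
Oct has 31 days (52 left).
Nov has 30 days (22 left).
22 days into Dec → Dec 22, 2063.

Dec 22, 2063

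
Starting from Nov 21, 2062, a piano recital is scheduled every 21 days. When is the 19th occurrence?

Dec 4, 2063

The 19th occurrence is 18 intervals after the first: 18 × 21 = 378 days after Nov 21, 2062.
Nov has 30 days — 9 days to the end of Nov leaves 369.
Dec has 31 days (338 left).
Jan has 31 days (307 left).
Feb has 28 days (279 left).
Mar has 31 days (248 left).
Apr has 30 days (218 left).
May has 31 days (187 left).
Jun has 30 days (157 left).
Jul has 31 days (126 left).
Aug has 31 days (95 left).
Sep has 30 days (65 left).
Oct has 31 days (34 left).
Nov has 30 days (4 left).
4 days into Dec → Dec 4, 2063.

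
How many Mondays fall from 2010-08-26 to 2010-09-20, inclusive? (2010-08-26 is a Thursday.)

4

2010-08-26 is a Thursday; the first Monday on or after it is 2010-08-30 (4 days later).
From 2010-08-30 to 2010-09-20: 1 + 20 = 21 days (rest of August, September).
21 ÷ 7 = 3 full weeks with remainder 0, so 3 more Mondays after the first → 4.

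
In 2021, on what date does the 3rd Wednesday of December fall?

December 2021 begins on a Wednesday, so the first Wednesday is December 1.
The 3rd Wednesday is 2 weeks later: 1 + 14 = 15.

December 15, 2021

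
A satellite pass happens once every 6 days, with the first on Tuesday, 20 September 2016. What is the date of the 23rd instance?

The 23rd occurrence is 22 intervals after the first: 22 × 6 = 132 days after 20 September 2016.
September has 30 days — 10 days to the end of September leaves 122.
October has 31 days (91 left).
November has 30 days (61 left).
December has 31 days (30 left).
30 days into January → 30 January 2017.

30 January 2017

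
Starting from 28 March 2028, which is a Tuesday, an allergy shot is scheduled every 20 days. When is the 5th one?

The 5th occurrence is 4 intervals after the first: 4 × 20 = 80 days after 28 March 2028.
March has 31 days — 3 days to the end of March leaves 77.
April has 30 days (47 left).
May has 31 days (16 left).
16 days into June → 16 June 2028.

16 June 2028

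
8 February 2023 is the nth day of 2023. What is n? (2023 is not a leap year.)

39

Days in months before February: 31 = 31.
Plus 8 days into February → day 39.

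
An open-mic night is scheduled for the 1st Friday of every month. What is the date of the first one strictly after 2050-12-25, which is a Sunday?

2051-01-06

December 2050 starts on a Thursday, so its 1st Friday is 2050-12-02 (1 day in).
That is not after 2050-12-25, so look at January 2051.
January 2051 starts on a Sunday, so its 1st Friday is 2051-01-06 (5 days in).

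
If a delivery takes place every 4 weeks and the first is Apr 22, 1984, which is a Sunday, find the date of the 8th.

Nov 4, 1984

The 8th occurrence is 7 intervals after the first: 7 × 28 = 196 days after Apr 22, 1984.
Apr has 30 days — 8 days to the end of Apr leaves 188.
May has 31 days (157 left).
Jun has 30 days (127 left).
Jul has 31 days (96 left).
Aug has 31 days (65 left).
Sep has 30 days (35 left).
Oct has 31 days (4 left).
4 days into Nov → Nov 4, 1984.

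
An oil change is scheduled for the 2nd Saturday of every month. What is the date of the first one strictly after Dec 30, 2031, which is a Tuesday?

Jan 10, 2032

Dec 2031 starts on a Monday; its first Saturday is the 6th, so the 2nd Saturday is the 13th — Dec 13, 2031.
That is not after Dec 30, 2031, so look at Jan 2032.
Jan 2032 starts on a Thursday; its first Saturday is the 3rd, so the 2nd Saturday is the 10th — Jan 10, 2032.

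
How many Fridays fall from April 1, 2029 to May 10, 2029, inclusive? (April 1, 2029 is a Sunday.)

5

April 1, 2029 is a Sunday; the first Friday on or after it is April 6, 2029 (5 days later).
From April 6, 2029 to May 10, 2029: 24 + 10 = 34 days (rest of April, May).
34 ÷ 7 = 4 full weeks with remainder 6, so 4 more Fridays after the first → 5.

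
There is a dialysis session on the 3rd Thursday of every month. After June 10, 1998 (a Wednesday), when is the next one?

June 18, 1998

June 1998 starts on a Monday; its first Thursday is the 4th, so the 3rd Thursday is the 18th — June 18, 1998.
June 18, 1998 is after June 10, 1998, so that is the next one.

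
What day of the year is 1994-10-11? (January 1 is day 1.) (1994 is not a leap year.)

Days in months before October: 31 + 28 + 31 + 30 + 31 + 30 + 31 + 31 + 30 = 273.
Plus 11 days into October → day 284.

284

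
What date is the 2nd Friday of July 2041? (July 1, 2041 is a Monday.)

12 July 2041

July 2041 begins on a Monday, so the first Friday is July 5 (4 days later).
The 2nd Friday is 1 weeks later: 5 + 7 = 12.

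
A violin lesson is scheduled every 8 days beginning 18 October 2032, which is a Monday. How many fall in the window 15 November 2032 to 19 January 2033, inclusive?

Occurrences land 8·i days after 18 October 2032 for i = 0, 1, 2, …
15 November 2032 is 28 days after the start; 28 ÷ 8 = 3 remainder 4; since the remainder is 4, round up to i = 4. First occurrence in the window: #5 on 19 November 2032 (4×8 = 32 days in).
19 January 2033 is 93 days after the start; 93 ÷ 8 = 11 remainder 5. Last occurrence in the window: #12 on 14 January 2033.
Occurrences #5 through #12: 8 in total.

8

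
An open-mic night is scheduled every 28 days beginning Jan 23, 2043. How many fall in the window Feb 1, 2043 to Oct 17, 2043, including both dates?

9

Occurrences land 28·i days after Jan 23, 2043 for i = 0, 1, 2, …
Feb 1, 2043 is 9 days after the start; 9 ÷ 28 = 0 remainder 9; since the remainder is 9, round up to i = 1. First occurrence in the window: #2 on Feb 20, 2043 (1×28 = 28 days in).
Oct 17, 2043 is 267 days after the start; 267 ÷ 28 = 9 remainder 15. Last occurrence in the window: #10 on Oct 2, 2043.
Occurrences #2 through #10: 9 in total.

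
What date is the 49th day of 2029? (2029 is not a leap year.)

Jan has 31 days (49 − 31 = 18 remain).
18 into Feb → Feb 18.

Feb 18, 2029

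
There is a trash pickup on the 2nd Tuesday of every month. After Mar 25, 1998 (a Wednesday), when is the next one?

Apr 14, 1998

Mar 1998 starts on a Sunday; its first Tuesday is the 3rd, so the 2nd Tuesday is the 10th — Mar 10, 1998.
That is not after Mar 25, 1998, so look at Apr 1998.
Apr 1998 starts on a Wednesday; its first Tuesday is the 7th, so the 2nd Tuesday is the 14th — Apr 14, 1998.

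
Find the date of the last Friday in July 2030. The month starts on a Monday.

26 July 2030

July 2030 begins on a Monday, so the first Friday is July 5 (4 days later).
July 2030 has 31 days. Adding weeks: 5, 12, 19, 26 — the last one ≤ 31 is the 26th.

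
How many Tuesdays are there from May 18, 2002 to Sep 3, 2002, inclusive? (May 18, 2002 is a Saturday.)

May 18, 2002 is a Saturday; the first Tuesday on or after it is May 21, 2002 (3 days later).
From May 21, 2002 to Sep 3, 2002: 10 + 30 + 31 + 31 + 3 = 105 days (rest of May, Jun, Jul, Aug, Sep).
105 ÷ 7 = 15 full weeks with remainder 0, so 15 more Tuesdays after the first → 16.

16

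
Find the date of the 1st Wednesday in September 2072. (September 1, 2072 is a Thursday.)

September 2072 begins on a Thursday, so the first Wednesday is September 7 (6 days later).

September 7, 2072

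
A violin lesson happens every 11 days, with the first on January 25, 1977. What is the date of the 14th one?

The 14th occurrence is 13 intervals after the first: 13 × 11 = 143 days after January 25, 1977.
January has 31 days — 6 days to the end of January leaves 137.
February has 28 days (109 left).
March has 31 days (78 left).
April has 30 days (48 left).
May has 31 days (17 left).
17 days into June → June 17, 1977.

June 17, 1977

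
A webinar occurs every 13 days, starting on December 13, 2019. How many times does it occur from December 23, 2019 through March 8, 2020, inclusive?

Occurrences land 13·i days after December 13, 2019 for i = 0, 1, 2, …
December 23, 2019 is 10 days after the start; 10 ÷ 13 = 0 remainder 10; since the remainder is 10, round up to i = 1. First occurrence in the window: #2 on December 26, 2019 (1×13 = 13 days in).
March 8, 2020 is 86 days after the start; 86 ÷ 13 = 6 remainder 8. Last occurrence in the window: #7 on February 29, 2020.
Occurrences #2 through #7: 6 in total.

6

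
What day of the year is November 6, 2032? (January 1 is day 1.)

Days in months before November: 31 + 29 + 31 + 30 + 31 + 30 + 31 + 31 + 30 + 31 = 305.
Plus 6 days into November → day 311.

311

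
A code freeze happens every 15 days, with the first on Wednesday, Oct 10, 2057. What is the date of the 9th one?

Feb 7, 2058

The 9th occurrence is 8 intervals after the first: 8 × 15 = 120 days after Oct 10, 2057.
Oct has 31 days — 21 days to the end of Oct leaves 99.
Nov has 30 days (69 left).
Dec has 31 days (38 left).
Jan has 31 days (7 left).
7 days into Feb → Feb 7, 2058.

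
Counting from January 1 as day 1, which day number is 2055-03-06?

65

Days in months before March: 31 + 28 = 59.
Plus 6 days into March → day 65.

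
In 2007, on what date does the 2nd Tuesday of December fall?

December 2007 begins on a Saturday, so the first Tuesday is December 4 (3 days later).
The 2nd Tuesday is 1 weeks later: 4 + 7 = 11.

11 December 2007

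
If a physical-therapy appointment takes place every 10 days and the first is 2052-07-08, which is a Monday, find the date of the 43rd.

2053-09-01

The 43rd occurrence is 42 intervals after the first: 42 × 10 = 420 days after 2052-07-08.
July has 31 days — 23 days to the end of July leaves 397.
August has 31 days (366 left).
September has 30 days (336 left).
October has 31 days (305 left).
November has 30 days (275 left).
December has 31 days (244 left).
January has 31 days (213 left).
February has 28 days (185 left).
March has 31 days (154 left).
April has 30 days (124 left).
May has 31 days (93 left).
June has 30 days (63 left).
July has 31 days (32 left).
August has 31 days (1 left).
1 day into September → 2053-09-01.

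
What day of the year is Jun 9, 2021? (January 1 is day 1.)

Days in months before Jun: 31 + 28 + 31 + 30 + 31 = 151.
Plus 9 days into Jun → day 160.

160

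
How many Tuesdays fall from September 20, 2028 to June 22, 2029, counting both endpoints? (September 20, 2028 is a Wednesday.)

September 20, 2028 is a Wednesday; the first Tuesday on or after it is September 26, 2028 (6 days later).
From September 26, 2028 to June 22, 2029: 4 + 31 + 30 + 31 + 31 + 28 + 31 + 30 + 31 + 22 = 269 days (rest of September, October, November, December, January, February, March, April, May, June).
269 ÷ 7 = 38 full weeks with remainder 3, so 38 more Tuesdays after the first → 39.

39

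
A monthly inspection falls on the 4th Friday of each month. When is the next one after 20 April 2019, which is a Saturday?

26 April 2019

April 2019 starts on a Monday; its first Friday is the 5th, so the 4th Friday is the 26th — 26 April 2019.
26 April 2019 is after 20 April 2019, so that is the next one.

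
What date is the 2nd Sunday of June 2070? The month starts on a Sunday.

June 2070 begins on a Sunday, so the first Sunday is June 1.
The 2nd Sunday is 1 weeks later: 1 + 7 = 8.

June 8, 2070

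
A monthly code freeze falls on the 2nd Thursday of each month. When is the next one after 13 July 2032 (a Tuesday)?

12 August 2032

July 2032 starts on a Thursday; its first Thursday is the 1st, so the 2nd Thursday is the 8th — 8 July 2032.
That is not after 13 July 2032, so look at August 2032.
August 2032 starts on a Sunday; its first Thursday is the 5th, so the 2nd Thursday is the 12th — 12 August 2032.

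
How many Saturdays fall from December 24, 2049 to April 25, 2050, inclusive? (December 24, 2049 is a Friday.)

December 24, 2049 is a Friday; the first Saturday on or after it is December 25, 2049 (1 day later).
From December 25, 2049 to April 25, 2050: 6 + 31 + 28 + 31 + 25 = 121 days (rest of December, January, February, March, April).
121 ÷ 7 = 17 full weeks with remainder 2, so 17 more Saturdays after the first → 18.

18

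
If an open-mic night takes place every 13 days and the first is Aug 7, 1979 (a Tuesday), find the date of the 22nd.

May 6, 1980

The 22nd occurrence is 21 intervals after the first: 21 × 13 = 273 days after Aug 7, 1979.
Aug has 31 days — 24 days to the end of Aug leaves 249.
Sep has 30 days (219 left).
Oct has 31 days (188 left).
Nov has 30 days (158 left).
Dec has 31 days (127 left).
Jan has 31 days (96 left).
Feb has 29 days (67 left).
Mar has 31 days (36 left).
Apr has 30 days (6 left).
6 days into May → May 6, 1980.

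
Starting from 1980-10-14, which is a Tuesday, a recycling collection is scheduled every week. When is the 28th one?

The 28th occurrence is 27 intervals after the first: 27 × 7 = 189 days after 1980-10-14.
October has 31 days — 17 days to the end of October leaves 172.
November has 30 days (142 left).
December has 31 days (111 left).
January has 31 days (80 left).
February has 28 days (52 left).
March has 31 days (21 left).
21 days into April → 1981-04-21.

1981-04-21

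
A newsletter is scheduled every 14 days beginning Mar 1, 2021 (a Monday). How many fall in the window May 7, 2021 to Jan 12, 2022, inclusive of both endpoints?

18

Occurrences land 14·i days after Mar 1, 2021 for i = 0, 1, 2, …
May 7, 2021 is 67 days after the start; 67 ÷ 14 = 4 remainder 11; since the remainder is 11, round up to i = 5. First occurrence in the window: #6 on May 10, 2021 (5×14 = 70 days in).
Jan 12, 2022 is 317 days after the start; 317 ÷ 14 = 22 remainder 9. Last occurrence in the window: #23 on Jan 3, 2022.
Occurrences #6 through #23: 18 in total.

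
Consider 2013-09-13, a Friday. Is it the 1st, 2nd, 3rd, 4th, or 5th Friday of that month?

Day 13 falls in week ⌈13/7⌉ of the month.
Days 1–7 hold the 1st Friday, 8–14 the 2nd, 15–21 the 3rd, 22–28 the 4th, 29–31 the 5th.
13 is in the range for the 2nd.

2nd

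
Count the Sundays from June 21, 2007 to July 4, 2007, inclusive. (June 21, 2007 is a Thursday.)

June 21, 2007 is a Thursday; the first Sunday on or after it is June 24, 2007 (3 days later).
From June 24, 2007 to July 4, 2007: 6 + 4 = 10 days (rest of June, July).
10 ÷ 7 = 1 full weeks with remainder 3, so 1 more Sundays after the first → 2.

2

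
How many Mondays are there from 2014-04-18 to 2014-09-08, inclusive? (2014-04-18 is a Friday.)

2014-04-18 is a Friday; the first Monday on or after it is 2014-04-21 (3 days later).
From 2014-04-21 to 2014-09-08: 9 + 31 + 30 + 31 + 31 + 8 = 140 days (rest of April, May, June, July, August, September).
140 ÷ 7 = 20 full weeks with remainder 0, so 20 more Mondays after the first → 21.

21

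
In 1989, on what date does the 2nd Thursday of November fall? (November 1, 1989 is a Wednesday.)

November 9, 1989

November 1989 begins on a Wednesday, so the first Thursday is November 2 (1 day later).
The 2nd Thursday is 1 weeks later: 2 + 7 = 9.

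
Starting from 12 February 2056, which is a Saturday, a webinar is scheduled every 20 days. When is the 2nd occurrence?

The 2nd occurrence is 1 interval after the first: 1 × 20 = 20 days after 12 February 2056.
February has 29 days — 17 days to the end of February leaves 3.
3 days into March → 3 March 2056.

3 March 2056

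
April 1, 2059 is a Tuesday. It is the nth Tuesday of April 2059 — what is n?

1st

Day 1 falls in week ⌈1/7⌉ of the month.
Days 1–7 hold the 1st Tuesday, 8–14 the 2nd, 15–21 the 3rd, 22–28 the 4th, 29–31 the 5th.
1 is in the range for the 1st.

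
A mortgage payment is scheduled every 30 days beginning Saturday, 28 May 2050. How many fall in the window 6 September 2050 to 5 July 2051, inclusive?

Occurrences land 30·i days after 28 May 2050 for i = 0, 1, 2, …
6 September 2050 is 101 days after the start; 101 ÷ 30 = 3 remainder 11; since the remainder is 11, round up to i = 4. First occurrence in the window: #5 on 25 September 2050 (4×30 = 120 days in).
5 July 2051 is 403 days after the start; 403 ÷ 30 = 13 remainder 13. Last occurrence in the window: #14 on 22 June 2051.
Occurrences #5 through #14: 10 in total.

10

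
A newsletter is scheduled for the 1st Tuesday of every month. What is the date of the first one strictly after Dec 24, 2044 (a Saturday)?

Jan 3, 2045

Dec 2044 starts on a Thursday, so its 1st Tuesday is Dec 6, 2044 (5 days in).
That is not after Dec 24, 2044, so look at Jan 2045.
Jan 2045 starts on a Sunday, so its 1st Tuesday is Jan 3, 2045 (2 days in).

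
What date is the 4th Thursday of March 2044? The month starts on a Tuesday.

March 2044 begins on a Tuesday, so the first Thursday is March 3 (2 days later).
The 4th Thursday is 3 weeks later: 3 + 21 = 24.

2044-03-24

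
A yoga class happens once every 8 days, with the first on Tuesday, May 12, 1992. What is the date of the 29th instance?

The 29th occurrence is 28 intervals after the first: 28 × 8 = 224 days after May 12, 1992.
May has 31 days — 19 days to the end of May leaves 205.
Jun has 30 days (175 left).
Jul has 31 days (144 left).
Aug has 31 days (113 left).
Sep has 30 days (83 left).
Oct has 31 days (52 left).
Nov has 30 days (22 left).
22 days into Dec → Dec 22, 1992.

Dec 22, 1992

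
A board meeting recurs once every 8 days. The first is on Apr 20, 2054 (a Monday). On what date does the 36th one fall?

The 36th occurrence is 35 intervals after the first: 35 × 8 = 280 days after Apr 20, 2054.
Apr has 30 days — 10 days to the end of Apr leaves 270.
May has 31 days (239 left).
Jun has 30 days (209 left).
Jul has 31 days (178 left).
Aug has 31 days (147 left).
Sep has 30 days (117 left).
Oct has 31 days (86 left).
Nov has 30 days (56 left).
Dec has 31 days (25 left).
25 days into Jan → Jan 25, 2055.

Jan 25, 2055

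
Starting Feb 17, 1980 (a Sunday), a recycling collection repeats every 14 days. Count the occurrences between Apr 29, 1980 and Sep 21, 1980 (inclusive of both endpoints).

Occurrences land 14·i days after Feb 17, 1980 for i = 0, 1, 2, …
Apr 29, 1980 is 72 days after the start; 72 ÷ 14 = 5 remainder 2; since the remainder is 2, round up to i = 6. First occurrence in the window: #7 on May 11, 1980 (6×14 = 84 days in).
Sep 21, 1980 is 217 days after the start; 217 ÷ 14 = 15 remainder 7. Last occurrence in the window: #16 on Sep 14, 1980.
Occurrences #7 through #16: 10 in total.

10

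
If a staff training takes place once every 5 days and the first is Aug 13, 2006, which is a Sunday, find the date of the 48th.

The 48th occurrence is 47 intervals after the first: 47 × 5 = 235 days after Aug 13, 2006.
Aug has 31 days — 18 days to the end of Aug leaves 217.
Sep has 30 days (187 left).
Oct has 31 days (156 left).
Nov has 30 days (126 left).
Dec has 31 days (95 left).
Jan has 31 days (64 left).
Feb has 28 days (36 left).
Mar has 31 days (5 left).
5 days into Apr → Apr 5, 2007.

Apr 5, 2007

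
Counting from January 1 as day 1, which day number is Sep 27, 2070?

Days in months before Sep: 31 + 28 + 31 + 30 + 31 + 30 + 31 + 31 = 243.
Plus 27 days into Sep → day 270.

270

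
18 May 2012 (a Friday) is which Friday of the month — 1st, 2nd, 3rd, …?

Day 18 falls in week ⌈18/7⌉ of the month.
Days 1–7 hold the 1st Friday, 8–14 the 2nd, 15–21 the 3rd, 22–28 the 4th, 29–31 the 5th.
18 is in the range for the 3rd.

3rd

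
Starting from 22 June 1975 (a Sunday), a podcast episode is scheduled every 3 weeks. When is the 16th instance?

The 16th occurrence is 15 intervals after the first: 15 × 21 = 315 days after 22 June 1975.
June has 30 days — 8 days to the end of June leaves 307.
July has 31 days (276 left).
August has 31 days (245 left).
September has 30 days (215 left).
October has 31 days (184 left).
November has 30 days (154 left).
December has 31 days (123 left).
January has 31 days (92 left).
February has 29 days (63 left).
March has 31 days (32 left).
April has 30 days (2 left).
2 days into May → 2 May 1976.

2 May 1976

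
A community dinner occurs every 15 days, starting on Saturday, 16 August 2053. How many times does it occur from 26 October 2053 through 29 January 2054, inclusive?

Occurrences land 15·i days after 16 August 2053 for i = 0, 1, 2, …
26 October 2053 is 71 days after the start; 71 ÷ 15 = 4 remainder 11; since the remainder is 11, round up to i = 5. First occurrence in the window: #6 on 30 October 2053 (5×15 = 75 days in).
29 January 2054 is 166 days after the start; 166 ÷ 15 = 11 remainder 1. Last occurrence in the window: #12 on 28 January 2054.
Occurrences #6 through #12: 7 in total.

7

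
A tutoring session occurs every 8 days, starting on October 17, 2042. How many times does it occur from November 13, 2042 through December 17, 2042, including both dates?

4

Occurrences land 8·i days after October 17, 2042 for i = 0, 1, 2, …
November 13, 2042 is 27 days after the start; 27 ÷ 8 = 3 remainder 3; since the remainder is 3, round up to i = 4. First occurrence in the window: #5 on November 18, 2042 (4×8 = 32 days in).
December 17, 2042 is 61 days after the start; 61 ÷ 8 = 7 remainder 5. Last occurrence in the window: #8 on December 12, 2042.
Occurrences #5 through #8: 4 in total.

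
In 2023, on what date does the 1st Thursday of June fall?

June 2023 begins on a Thursday, so the first Thursday is June 1.

1 June 2023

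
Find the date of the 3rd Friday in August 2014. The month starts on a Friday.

August 2014 begins on a Friday, so the first Friday is August 1.
The 3rd Friday is 2 weeks later: 1 + 14 = 15.

15 August 2014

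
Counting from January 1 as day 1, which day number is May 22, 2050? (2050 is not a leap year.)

142

Days in months before May: 31 + 28 + 31 + 30 = 120.
Plus 22 days into May → day 142.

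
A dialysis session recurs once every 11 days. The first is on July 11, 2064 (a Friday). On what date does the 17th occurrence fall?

The 17th occurrence is 16 intervals after the first: 16 × 11 = 176 days after July 11, 2064.
July has 31 days — 20 days to the end of July leaves 156.
August has 31 days (125 left).
September has 30 days (95 left).
October has 31 days (64 left).
November has 30 days (34 left).
December has 31 days (3 left).
3 days into January → January 3, 2065.

January 3, 2065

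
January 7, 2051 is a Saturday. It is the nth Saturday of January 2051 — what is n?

Day 7 falls in week ⌈7/7⌉ of the month.
Days 1–7 hold the 1st Saturday, 8–14 the 2nd, 15–21 the 3rd, 22–28 the 4th, 29–31 the 5th.
7 is in the range for the 1st.

1st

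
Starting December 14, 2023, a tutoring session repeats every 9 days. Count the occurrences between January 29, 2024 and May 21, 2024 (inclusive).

12

Occurrences land 9·i days after December 14, 2023 for i = 0, 1, 2, …
January 29, 2024 is 46 days after the start; 46 ÷ 9 = 5 remainder 1; since the remainder is 1, round up to i = 6. First occurrence in the window: #7 on February 6, 2024 (6×9 = 54 days in).
May 21, 2024 is 159 days after the start; 159 ÷ 9 = 17 remainder 6. Last occurrence in the window: #18 on May 15, 2024.
Occurrences #7 through #18: 12 in total.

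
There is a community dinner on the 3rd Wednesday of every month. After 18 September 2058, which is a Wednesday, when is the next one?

16 October 2058

September 2058 starts on a Sunday; its first Wednesday is the 4th, so the 3rd Wednesday is the 18th — 18 September 2058.
That is not after 18 September 2058, so look at October 2058.
October 2058 starts on a Tuesday; its first Wednesday is the 2nd, so the 3rd Wednesday is the 16th — 16 October 2058.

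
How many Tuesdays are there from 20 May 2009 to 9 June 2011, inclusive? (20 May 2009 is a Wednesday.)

107

20 May 2009 is a Wednesday; the first Tuesday on or after it is 26 May 2009 (6 days later).
From 26 May 2009 to 9 June 2011: 219 + 365 + 160 = 744 days (rest of 2009, 2010, to 9 June 2011 in 2011).
744 ÷ 7 = 106 full weeks with remainder 2, so 106 more Tuesdays after the first → 107.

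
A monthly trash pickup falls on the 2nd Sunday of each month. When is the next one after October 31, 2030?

November 10, 2030

October 2030 starts on a Tuesday; its first Sunday is the 6th, so the 2nd Sunday is the 13th — October 13, 2030.
That is not after October 31, 2030, so look at November 2030.
November 2030 starts on a Friday; its first Sunday is the 3rd, so the 2nd Sunday is the 10th — November 10, 2030.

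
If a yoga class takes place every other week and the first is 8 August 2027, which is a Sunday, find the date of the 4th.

19 September 2027

The 4th occurrence is 3 intervals after the first: 3 × 14 = 42 days after 8 August 2027.
August has 31 days — 23 days to the end of August leaves 19.
19 days into September → 19 September 2027.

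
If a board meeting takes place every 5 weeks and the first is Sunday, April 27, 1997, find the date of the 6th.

The 6th occurrence is 5 intervals after the first: 5 × 35 = 175 days after April 27, 1997.
April has 30 days — 3 days to the end of April leaves 172.
May has 31 days (141 left).
June has 30 days (111 left).
July has 31 days (80 left).
August has 31 days (49 left).
September has 30 days (19 left).
19 days into October → October 19, 1997.

October 19, 1997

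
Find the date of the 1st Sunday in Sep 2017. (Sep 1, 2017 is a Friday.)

Sep 2017 begins on a Friday, so the first Sunday is Sep 3 (2 days later).

Sep 3, 2017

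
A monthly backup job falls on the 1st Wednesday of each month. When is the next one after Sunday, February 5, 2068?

March 7, 2068

February 2068 starts on a Wednesday, so its 1st Wednesday is February 1, 2068.
That is not after February 5, 2068, so look at March 2068.
March 2068 starts on a Thursday, so its 1st Wednesday is March 7, 2068 (6 days in).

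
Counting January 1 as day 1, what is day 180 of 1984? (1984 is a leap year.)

Jan has 31 days (180 − 31 = 149 remain).
Feb has 29 days (149 − 29 = 120 remain).
Mar has 31 days (120 − 31 = 89 remain).
Apr has 30 days (89 − 30 = 59 remain).
May has 31 days (59 − 31 = 28 remain).
28 into Jun → Jun 28.

Jun 28, 1984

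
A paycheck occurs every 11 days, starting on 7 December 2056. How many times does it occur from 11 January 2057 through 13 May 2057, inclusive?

Occurrences land 11·i days after 7 December 2056 for i = 0, 1, 2, …
11 January 2057 is 35 days after the start; 35 ÷ 11 = 3 remainder 2; since the remainder is 2, round up to i = 4. First occurrence in the window: #5 on 20 January 2057 (4×11 = 44 days in).
13 May 2057 is 157 days after the start; 157 ÷ 11 = 14 remainder 3. Last occurrence in the window: #15 on 10 May 2057.
Occurrences #5 through #15: 11 in total.

11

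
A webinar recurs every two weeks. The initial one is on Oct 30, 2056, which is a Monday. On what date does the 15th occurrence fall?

The 15th occurrence is 14 intervals after the first: 14 × 14 = 196 days after Oct 30, 2056.
Oct has 31 days — 1 day to the end of Oct leaves 195.
Nov has 30 days (165 left).
Dec has 31 days (134 left).
Jan has 31 days (103 left).
Feb has 28 days (75 left).
Mar has 31 days (44 left).
Apr has 30 days (14 left).
14 days into May → May 14, 2057.

May 14, 2057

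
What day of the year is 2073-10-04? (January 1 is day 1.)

Days in months before October: 31 + 28 + 31 + 30 + 31 + 30 + 31 + 31 + 30 = 273.
Plus 4 days into October → day 277.

277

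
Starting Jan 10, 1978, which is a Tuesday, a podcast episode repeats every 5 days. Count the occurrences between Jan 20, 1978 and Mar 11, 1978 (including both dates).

Occurrences land 5·i days after Jan 10, 1978 for i = 0, 1, 2, …
Jan 20, 1978 is 10 days after the start; 10 ÷ 5 = 2 remainder 0. First occurrence in the window: #3 on Jan 20, 1978 (2×5 = 10 days in).
Mar 11, 1978 is 60 days after the start; 60 ÷ 5 = 12 remainder 0. Last occurrence in the window: #13 on Mar 11, 1978.
Occurrences #3 through #13: 11 in total.

11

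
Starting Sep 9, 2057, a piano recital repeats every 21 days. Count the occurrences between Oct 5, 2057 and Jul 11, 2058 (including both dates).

Occurrences land 21·i days after Sep 9, 2057 for i = 0, 1, 2, …
Oct 5, 2057 is 26 days after the start; 26 ÷ 21 = 1 remainder 5; since the remainder is 5, round up to i = 2. First occurrence in the window: #3 on Oct 21, 2057 (2×21 = 42 days in).
Jul 11, 2058 is 305 days after the start; 305 ÷ 21 = 14 remainder 11. Last occurrence in the window: #15 on Jun 30, 2058.
Occurrences #3 through #15: 13 in total.

13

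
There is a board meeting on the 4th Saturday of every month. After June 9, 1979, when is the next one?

June 1979 starts on a Friday; its first Saturday is the 2nd, so the 4th Saturday is the 23rd — June 23, 1979.
June 23, 1979 is after June 9, 1979, so that is the next one.

June 23, 1979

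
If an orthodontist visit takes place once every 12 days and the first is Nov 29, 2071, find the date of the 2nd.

Dec 11, 2071

The 2nd occurrence is 1 interval after the first: 1 × 12 = 12 days after Nov 29, 2071.
Nov has 30 days — 1 day to the end of Nov leaves 11.
11 days into Dec → Dec 11, 2071.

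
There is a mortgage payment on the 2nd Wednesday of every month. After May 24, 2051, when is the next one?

May 2051 starts on a Monday; its first Wednesday is the 3rd, so the 2nd Wednesday is the 10th — May 10, 2051.
That is not after May 24, 2051, so look at June 2051.
June 2051 starts on a Thursday; its first Wednesday is the 7th, so the 2nd Wednesday is the 14th — June 14, 2051.

June 14, 2051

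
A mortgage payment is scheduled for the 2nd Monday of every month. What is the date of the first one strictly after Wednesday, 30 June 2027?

June 2027 starts on a Tuesday; its first Monday is the 7th, so the 2nd Monday is the 14th — 14 June 2027.
That is not after 30 June 2027, so look at July 2027.
July 2027 starts on a Thursday; its first Monday is the 5th, so the 2nd Monday is the 12th — 12 July 2027.

12 July 2027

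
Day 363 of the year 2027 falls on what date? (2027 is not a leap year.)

Jan has 31 days (363 − 31 = 332 remain).
Feb has 28 days (332 − 28 = 304 remain).
Mar has 31 days (304 − 31 = 273 remain).
Apr has 30 days (273 − 30 = 243 remain).
May has 31 days (243 − 31 = 212 remain).
Jun has 30 days (212 − 30 = 182 remain).
Jul has 31 days (182 − 31 = 151 remain).
Aug has 31 days (151 − 31 = 120 remain).
Sep has 30 days (120 − 30 = 90 remain).
Oct has 31 days (90 − 31 = 59 remain).
Nov has 30 days (59 − 30 = 29 remain).
29 into Dec → Dec 29.

Dec 29, 2027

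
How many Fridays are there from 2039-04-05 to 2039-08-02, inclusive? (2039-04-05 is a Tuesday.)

2039-04-05 is a Tuesday; the first Friday on or after it is 2039-04-08 (3 days later).
From 2039-04-08 to 2039-08-02: 22 + 31 + 30 + 31 + 2 = 116 days (rest of April, May, June, July, August).
116 ÷ 7 = 16 full weeks with remainder 4, so 16 more Fridays after the first → 17.

17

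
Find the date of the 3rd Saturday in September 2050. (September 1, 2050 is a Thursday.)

September 2050 begins on a Thursday, so the first Saturday is September 3 (2 days later).
The 3rd Saturday is 2 weeks later: 3 + 14 = 17.

2050-09-17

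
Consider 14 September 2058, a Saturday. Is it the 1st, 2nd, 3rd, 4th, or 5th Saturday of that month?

2nd

Day 14 falls in week ⌈14/7⌉ of the month.
Days 1–7 hold the 1st Saturday, 8–14 the 2nd, 15–21 the 3rd, 22–28 the 4th, 29–31 the 5th.
14 is in the range for the 2nd.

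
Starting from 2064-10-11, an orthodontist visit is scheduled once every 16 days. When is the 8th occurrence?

2065-01-31

The 8th occurrence is 7 intervals after the first: 7 × 16 = 112 days after 2064-10-11.
October has 31 days — 20 days to the end of October leaves 92.
November has 30 days (62 left).
December has 31 days (31 left).
31 days into January → 2065-01-31.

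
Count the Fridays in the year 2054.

Jan 1, 2054 is a Thursday; the first Friday on or after it is Jan 2, 2054 (1 day later).
From Jan 2, 2054 to Dec 31, 2054: 29 + 28 + 31 + 30 + 31 + 30 + 31 + 31 + 30 + 31 + 30 + 31 = 363 days (rest of Jan, Feb, Mar, Apr, May, Jun, Jul, Aug, Sep, Oct, Nov, Dec).
363 ÷ 7 = 51 full weeks with remainder 6, so 51 more Fridays after the first → 52.

52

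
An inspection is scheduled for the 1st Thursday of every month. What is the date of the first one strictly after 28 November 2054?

November 2054 starts on a Sunday, so its 1st Thursday is 5 November 2054 (4 days in).
That is not after 28 November 2054, so look at December 2054.
December 2054 starts on a Tuesday, so its 1st Thursday is 3 December 2054 (2 days in).

3 December 2054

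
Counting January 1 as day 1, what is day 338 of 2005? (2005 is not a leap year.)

January has 31 days (338 − 31 = 307 remain).
February has 28 days (307 − 28 = 279 remain).
March has 31 days (279 − 31 = 248 remain).
April has 30 days (248 − 30 = 218 remain).
May has 31 days (218 − 31 = 187 remain).
June has 30 days (187 − 30 = 157 remain).
July has 31 days (157 − 31 = 126 remain).
August has 31 days (126 − 31 = 95 remain).
September has 30 days (95 − 30 = 65 remain).
October has 31 days (65 − 31 = 34 remain).
November has 30 days (34 − 30 = 4 remain).
4 into December → December 4.

2005-12-04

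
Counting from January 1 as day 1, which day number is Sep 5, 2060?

Days in months before Sep: 31 + 29 + 31 + 30 + 31 + 30 + 31 + 31 = 244.
Plus 5 days into Sep → day 249.

249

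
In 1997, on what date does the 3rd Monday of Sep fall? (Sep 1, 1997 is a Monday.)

Sep 15, 1997

Sep 1997 begins on a Monday, so the first Monday is Sep 1.
The 3rd Monday is 2 weeks later: 1 + 14 = 15.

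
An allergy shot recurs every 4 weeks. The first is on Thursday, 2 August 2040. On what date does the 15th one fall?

The 15th occurrence is 14 intervals after the first: 14 × 28 = 392 days after 2 August 2040.
August has 31 days — 29 days to the end of August leaves 363.
September has 30 days (333 left).
October has 31 days (302 left).
November has 30 days (272 left).
December has 31 days (241 left).
January has 31 days (210 left).
February has 28 days (182 left).
March has 31 days (151 left).
April has 30 days (121 left).
May has 31 days (90 left).
June has 30 days (60 left).
July has 31 days (29 left).
29 days into August → 29 August 2041.

29 August 2041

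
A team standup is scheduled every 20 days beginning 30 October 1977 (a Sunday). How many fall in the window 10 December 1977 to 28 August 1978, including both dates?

Occurrences land 20·i days after 30 October 1977 for i = 0, 1, 2, …
10 December 1977 is 41 days after the start; 41 ÷ 20 = 2 remainder 1; since the remainder is 1, round up to i = 3. First occurrence in the window: #4 on 29 December 1977 (3×20 = 60 days in).
28 August 1978 is 302 days after the start; 302 ÷ 20 = 15 remainder 2. Last occurrence in the window: #16 on 26 August 1978.
Occurrences #4 through #16: 13 in total.

13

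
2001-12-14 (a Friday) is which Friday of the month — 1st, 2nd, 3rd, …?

2nd

Day 14 falls in week ⌈14/7⌉ of the month.
Days 1–7 hold the 1st Friday, 8–14 the 2nd, 15–21 the 3rd, 22–28 the 4th, 29–31 the 5th.
14 is in the range for the 2nd.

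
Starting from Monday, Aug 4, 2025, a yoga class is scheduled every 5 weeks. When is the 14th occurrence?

The 14th occurrence is 13 intervals after the first: 13 × 35 = 455 days after Aug 4, 2025.
Aug has 31 days — 27 days to the end of Aug leaves 428.
From end of Aug to end of 2025 is 122 days (306 left).
Jan has 31 days (275 left).
Feb has 28 days (247 left).
Mar has 31 days (216 left).
Apr has 30 days (186 left).
May has 31 days (155 left).
Jun has 30 days (125 left).
Jul has 31 days (94 left).
Aug has 31 days (63 left).
Sep has 30 days (33 left).
Oct has 31 days (2 left).
2 days into Nov → Nov 2, 2026.

Nov 2, 2026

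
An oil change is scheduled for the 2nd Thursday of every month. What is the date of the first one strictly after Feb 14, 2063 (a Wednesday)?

Mar 8, 2063

Feb 2063 starts on a Thursday; its first Thursday is the 1st, so the 2nd Thursday is the 8th — Feb 8, 2063.
That is not after Feb 14, 2063, so look at Mar 2063.
Mar 2063 starts on a Thursday; its first Thursday is the 1st, so the 2nd Thursday is the 8th — Mar 8, 2063.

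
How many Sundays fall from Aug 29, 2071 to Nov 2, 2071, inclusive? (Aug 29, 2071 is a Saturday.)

Aug 29, 2071 is a Saturday; the first Sunday on or after it is Aug 30, 2071 (1 day later).
From Aug 30, 2071 to Nov 2, 2071: 1 + 30 + 31 + 2 = 64 days (rest of Aug, Sep, Oct, Nov).
64 ÷ 7 = 9 full weeks with remainder 1, so 9 more Sundays after the first → 10.

10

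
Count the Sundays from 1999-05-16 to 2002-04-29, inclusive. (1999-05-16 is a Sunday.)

1999-05-16 is a Sunday; the first Sunday on or after it is 1999-05-16.
From 1999-05-16 to 2002-04-29: 229 + 366 + 365 + 119 = 1079 days (rest of 1999, 2000, 2001, to 2002-04-29 in 2002).
1079 ÷ 7 = 154 full weeks with remainder 1, so 154 more Sundays after the first → 155.

155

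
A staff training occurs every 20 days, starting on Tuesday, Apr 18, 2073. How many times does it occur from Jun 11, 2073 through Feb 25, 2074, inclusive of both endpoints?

Occurrences land 20·i days after Apr 18, 2073 for i = 0, 1, 2, …
Jun 11, 2073 is 54 days after the start; 54 ÷ 20 = 2 remainder 14; since the remainder is 14, round up to i = 3. First occurrence in the window: #4 on Jun 17, 2073 (3×20 = 60 days in).
Feb 25, 2074 is 313 days after the start; 313 ÷ 20 = 15 remainder 13. Last occurrence in the window: #16 on Feb 12, 2074.
Occurrences #4 through #16: 13 in total.

13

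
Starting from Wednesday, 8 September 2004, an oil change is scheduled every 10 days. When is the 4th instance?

The 4th occurrence is 3 intervals after the first: 3 × 10 = 30 days after 8 September 2004.
September has 30 days — 22 days to the end of September leaves 8.
8 days into October → 8 October 2004.

8 October 2004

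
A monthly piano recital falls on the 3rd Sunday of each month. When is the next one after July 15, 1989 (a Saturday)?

July 1989 starts on a Saturday; its first Sunday is the 2nd, so the 3rd Sunday is the 16th — July 16, 1989.
July 16, 1989 is after July 15, 1989, so that is the next one.

July 16, 1989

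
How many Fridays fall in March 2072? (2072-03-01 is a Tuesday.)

4

2072-03-01 is a Tuesday; the first Friday on or after it is 2072-03-04 (3 days later).
From 2072-03-04 to 2072-03-31 is 31 − 4 = 27 days.
27 ÷ 7 = 3 full weeks with remainder 6, so 3 more Fridays after the first → 4.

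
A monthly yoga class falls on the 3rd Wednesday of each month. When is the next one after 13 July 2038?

July 2038 starts on a Thursday; its first Wednesday is the 7th, so the 3rd Wednesday is the 21st — 21 July 2038.
21 July 2038 is after 13 July 2038, so that is the next one.

21 July 2038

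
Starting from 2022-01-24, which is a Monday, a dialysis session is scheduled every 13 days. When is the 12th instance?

2022-06-16

The 12th occurrence is 11 intervals after the first: 11 × 13 = 143 days after 2022-01-24.
January has 31 days — 7 days to the end of January leaves 136.
February has 28 days (108 left).
March has 31 days (77 left).
April has 30 days (47 left).
May has 31 days (16 left).
16 days into June → 2022-06-16.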